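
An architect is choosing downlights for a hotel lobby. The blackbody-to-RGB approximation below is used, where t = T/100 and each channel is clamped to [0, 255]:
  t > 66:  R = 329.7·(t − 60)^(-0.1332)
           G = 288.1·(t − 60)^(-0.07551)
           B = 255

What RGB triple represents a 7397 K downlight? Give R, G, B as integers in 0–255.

t = 7397/100 = 73.97; the t > 66 branch applies.
R = 329.7·(73.97 − 60)^(-0.1332) = 329.7·13.97^(-0.1332) = 329.7·0.70382 = 232.049.
G = 288.1·(73.97 − 60)^(-0.07551) = 288.1·13.97^(-0.07551) = 288.1·0.81946 = 236.086.
B = 255 by definition for t > 66.
Rounded: (232, 236, 255).

R=232, G=236, B=255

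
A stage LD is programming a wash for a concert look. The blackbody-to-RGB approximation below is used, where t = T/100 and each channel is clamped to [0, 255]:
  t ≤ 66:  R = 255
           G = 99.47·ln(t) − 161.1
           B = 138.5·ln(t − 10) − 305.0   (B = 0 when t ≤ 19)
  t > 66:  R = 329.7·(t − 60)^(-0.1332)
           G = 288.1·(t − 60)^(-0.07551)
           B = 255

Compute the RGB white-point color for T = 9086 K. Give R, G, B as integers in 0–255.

t = 9086/100 = 90.86; the t > 66 branch applies.
R = 329.7·(90.86 − 60)^(-0.1332) = 329.7·30.86^(-0.1332) = 329.7·0.63330 = 208.800.
G = 288.1·(90.86 − 60)^(-0.07551) = 288.1·30.86^(-0.07551) = 288.1·0.77185 = 222.371.
B = 255 by definition for t > 66.
Rounded: (209, 222, 255).

R=209, G=222, B=255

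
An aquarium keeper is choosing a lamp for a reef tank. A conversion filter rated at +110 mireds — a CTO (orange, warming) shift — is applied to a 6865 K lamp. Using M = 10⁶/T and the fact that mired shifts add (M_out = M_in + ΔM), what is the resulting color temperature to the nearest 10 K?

M_in = 10⁶/6865 = 145.67 mireds.
M_out = 145.67 + (+110) = 255.67 mireds.
T_out = 10⁶/255.67 = 3911.3 K → 3910 K.

3910 K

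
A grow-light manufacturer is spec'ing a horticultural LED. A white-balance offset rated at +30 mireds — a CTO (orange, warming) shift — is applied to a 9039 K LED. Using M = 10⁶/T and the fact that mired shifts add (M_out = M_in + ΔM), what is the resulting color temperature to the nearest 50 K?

7100 K

M_in = 10⁶/9039 = 110.63 mireds.
M_out = 110.63 + (+30) = 140.63 mireds.
T_out = 10⁶/140.63 = 7110.8 K → 7100 K.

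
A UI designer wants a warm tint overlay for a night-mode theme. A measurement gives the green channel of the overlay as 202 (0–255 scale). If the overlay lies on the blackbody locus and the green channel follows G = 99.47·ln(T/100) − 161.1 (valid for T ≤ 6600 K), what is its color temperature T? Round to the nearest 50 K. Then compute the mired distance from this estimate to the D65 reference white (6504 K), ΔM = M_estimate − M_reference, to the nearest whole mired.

+106 mireds

ln t = (202 + 161.1) / 99.47 = 3.6503.
t = e^3.6503 = 38.488.
T = 100·t = 3849 K → 3850 K to the nearest 50 K.
M_estimate = 10⁶/3850 = 259.74; M_reference = 10⁶/6504 = 153.75.
ΔM = 259.74 − 153.75 = 105.99 → +106 mireds.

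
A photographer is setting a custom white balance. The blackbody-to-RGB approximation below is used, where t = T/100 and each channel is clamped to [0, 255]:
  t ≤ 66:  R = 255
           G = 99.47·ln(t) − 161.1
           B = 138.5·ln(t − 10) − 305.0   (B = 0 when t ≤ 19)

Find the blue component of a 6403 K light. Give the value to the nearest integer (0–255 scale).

t = 6403/100 = 64.03; the t ≤ 66 branch applies.
B = 138.5·ln(64.03 − 10) − 305.0 = 138.5·ln 54.03 − 305.0 = 138.5·3.9895 − 305.0 = 247.551.
Rounded: 248.

248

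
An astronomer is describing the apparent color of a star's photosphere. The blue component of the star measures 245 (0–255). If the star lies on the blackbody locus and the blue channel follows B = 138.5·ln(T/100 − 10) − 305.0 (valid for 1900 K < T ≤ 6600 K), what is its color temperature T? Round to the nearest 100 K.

ln(t − 10) = (245 + 305.0) / 138.5 = 3.9711.
t − 10 = e^3.9711 = 53.044, so t = 63.044.
T = 100·t = 6304 K → 6300 K to the nearest 100 K.

6300 K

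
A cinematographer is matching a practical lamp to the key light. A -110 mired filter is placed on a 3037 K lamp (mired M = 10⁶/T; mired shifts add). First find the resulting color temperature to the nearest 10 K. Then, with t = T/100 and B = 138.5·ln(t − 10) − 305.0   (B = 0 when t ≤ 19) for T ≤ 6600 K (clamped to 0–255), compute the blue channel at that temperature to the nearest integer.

190

M_in = 10⁶/3037 = 329.27; M_out = 329.27 + (-110) = 219.27.
T_out = 10⁶/219.27 = 4560.5 K → 4560 K; t = 45.6.
B = 138.5·ln(45.6 − 10) − 305.0 = 138.5·ln 35.6 − 305.0 = 138.5·3.5723 − 305.0 = 189.770.
Rounded: 190.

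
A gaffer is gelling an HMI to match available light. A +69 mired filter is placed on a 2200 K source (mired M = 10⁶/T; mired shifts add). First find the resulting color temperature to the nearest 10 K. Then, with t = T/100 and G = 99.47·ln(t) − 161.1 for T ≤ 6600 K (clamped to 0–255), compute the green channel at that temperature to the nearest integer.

132

M_in = 10⁶/2200 = 454.55; M_out = 454.55 + (+69) = 523.55.
T_out = 10⁶/523.55 = 1910.1 K → 1910 K; t = 19.1.
G = 99.47·ln 19.1 − 161.1 = 99.47·2.9497 − 161.1 = 132.305.
Rounded: 132.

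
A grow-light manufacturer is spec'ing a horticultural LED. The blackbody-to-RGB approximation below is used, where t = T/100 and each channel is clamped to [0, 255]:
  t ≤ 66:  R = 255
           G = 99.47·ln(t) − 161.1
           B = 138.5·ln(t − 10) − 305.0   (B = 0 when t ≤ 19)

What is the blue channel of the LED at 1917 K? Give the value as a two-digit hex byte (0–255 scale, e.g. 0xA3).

0x02

t = 1917/100 = 19.17; the t ≤ 66 branch applies.
B = 138.5·ln(19.17 − 10) − 305.0 = 138.5·ln 9.17 − 305.0 = 138.5·2.2159 − 305.0 = 1.907.
Rounded: 2; in hex, 0x02.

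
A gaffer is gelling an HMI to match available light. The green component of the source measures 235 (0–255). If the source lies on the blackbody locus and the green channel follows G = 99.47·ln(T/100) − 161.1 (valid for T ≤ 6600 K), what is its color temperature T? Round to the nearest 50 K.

ln t = (235 + 161.1) / 99.47 = 3.9821.
t = e^3.9821 = 53.630.
T = 100·t = 5363 K → 5350 K to the nearest 50 K.

5350 K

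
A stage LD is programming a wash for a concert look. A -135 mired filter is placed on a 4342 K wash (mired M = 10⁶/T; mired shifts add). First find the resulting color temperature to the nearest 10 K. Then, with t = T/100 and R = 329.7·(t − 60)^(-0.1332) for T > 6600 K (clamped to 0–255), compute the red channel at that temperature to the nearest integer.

M_in = 10⁶/4342 = 230.31; M_out = 230.31 + (-135) = 95.31.
T_out = 10⁶/95.31 = 10492.2 K → 10490 K; t = 104.9.
R = 329.7·(104.9 − 60)^(-0.1332) = 329.7·44.9^(-0.1332) = 329.7·0.60245 = 198.628.
Rounded: 199.

199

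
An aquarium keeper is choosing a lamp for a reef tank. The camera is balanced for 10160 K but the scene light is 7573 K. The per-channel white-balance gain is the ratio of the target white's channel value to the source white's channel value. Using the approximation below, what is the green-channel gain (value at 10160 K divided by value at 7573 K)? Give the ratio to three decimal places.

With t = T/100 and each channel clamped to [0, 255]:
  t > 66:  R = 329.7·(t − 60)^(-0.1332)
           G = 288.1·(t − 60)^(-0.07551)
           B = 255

At 7573 K (t = 75.73):
  G = 288.1·(75.73 − 60)^(-0.07551) = 288.1·15.73^(-0.07551) = 288.1·0.81215 = 233.980.
At 10160 K (t = 101.6):
  G = 288.1·(101.6 − 60)^(-0.07551) = 288.1·41.6^(-0.07551) = 288.1·0.75464 = 217.413.
Gain = 217.413 / 233.980 = 0.9292 → 0.929.

0.929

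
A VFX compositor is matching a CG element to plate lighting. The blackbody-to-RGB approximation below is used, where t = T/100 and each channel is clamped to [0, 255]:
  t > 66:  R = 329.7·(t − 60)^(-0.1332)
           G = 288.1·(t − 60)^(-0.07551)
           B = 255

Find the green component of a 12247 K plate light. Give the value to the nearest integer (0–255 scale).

211

t = 12247/100 = 122.47; the t > 66 branch applies.
G = 288.1·(122.47 − 60)^(-0.07551) = 288.1·62.47^(-0.07551) = 288.1·0.73183 = 210.840.
Rounded: 211.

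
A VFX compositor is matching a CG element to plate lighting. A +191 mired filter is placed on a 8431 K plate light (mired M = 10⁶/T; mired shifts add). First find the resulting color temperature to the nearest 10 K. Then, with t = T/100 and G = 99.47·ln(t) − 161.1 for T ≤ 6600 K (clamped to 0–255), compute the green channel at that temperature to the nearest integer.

M_in = 10⁶/8431 = 118.61; M_out = 118.61 + (+191) = 309.61.
T_out = 10⁶/309.61 = 3229.9 K → 3230 K; t = 32.3.
G = 99.47·ln 32.3 − 161.1 = 99.47·3.4751 − 161.1 = 184.565.
Rounded: 185.

185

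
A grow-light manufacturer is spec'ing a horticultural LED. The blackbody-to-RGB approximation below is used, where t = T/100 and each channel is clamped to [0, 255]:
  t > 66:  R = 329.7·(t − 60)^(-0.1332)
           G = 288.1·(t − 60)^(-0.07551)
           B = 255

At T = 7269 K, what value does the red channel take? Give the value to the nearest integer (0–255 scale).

t = 7269/100 = 72.69; the t > 66 branch applies.
R = 329.7·(72.69 − 60)^(-0.1332) = 329.7·12.69^(-0.1332) = 329.7·0.71288 = 235.038.
Rounded: 235.

235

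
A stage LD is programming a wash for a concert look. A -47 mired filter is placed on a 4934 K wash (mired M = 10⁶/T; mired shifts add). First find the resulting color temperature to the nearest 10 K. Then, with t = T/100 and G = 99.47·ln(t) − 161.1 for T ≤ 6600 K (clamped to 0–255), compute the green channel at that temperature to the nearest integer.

M_in = 10⁶/4934 = 202.68; M_out = 202.68 + (-47) = 155.68.
T_out = 10⁶/155.68 = 6423.6 K → 6420 K; t = 64.2.
G = 99.47·ln 64.2 − 161.1 = 99.47·4.1620 − 161.1 = 252.894.
Rounded: 253.

253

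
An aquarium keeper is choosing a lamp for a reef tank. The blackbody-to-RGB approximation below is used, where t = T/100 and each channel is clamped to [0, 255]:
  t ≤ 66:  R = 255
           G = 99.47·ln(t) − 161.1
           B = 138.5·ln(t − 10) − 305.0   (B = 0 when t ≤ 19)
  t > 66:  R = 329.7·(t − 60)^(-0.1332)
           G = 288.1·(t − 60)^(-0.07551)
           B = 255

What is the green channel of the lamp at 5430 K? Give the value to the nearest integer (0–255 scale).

236

t = 5430/100 = 54.3; the t ≤ 66 branch applies.
G = 99.47·ln 54.3 − 161.1 = 99.47·3.9945 − 161.1 = 236.235.
Rounded: 236.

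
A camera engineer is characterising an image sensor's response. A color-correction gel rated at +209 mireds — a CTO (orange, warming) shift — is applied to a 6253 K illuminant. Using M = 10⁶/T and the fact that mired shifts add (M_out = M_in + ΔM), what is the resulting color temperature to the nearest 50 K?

2700 K

M_in = 10⁶/6253 = 159.92 mireds.
M_out = 159.92 + (+209) = 368.92 mireds.
T_out = 10⁶/368.92 = 2710.6 K → 2700 K.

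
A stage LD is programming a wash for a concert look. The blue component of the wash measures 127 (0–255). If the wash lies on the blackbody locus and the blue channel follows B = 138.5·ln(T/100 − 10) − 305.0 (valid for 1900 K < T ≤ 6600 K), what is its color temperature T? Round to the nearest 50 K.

ln(t − 10) = (127 + 305.0) / 138.5 = 3.1191.
t − 10 = e^3.1191 = 22.627, so t = 32.627.
T = 100·t = 3263 K → 3250 K to the nearest 50 K.

3250 K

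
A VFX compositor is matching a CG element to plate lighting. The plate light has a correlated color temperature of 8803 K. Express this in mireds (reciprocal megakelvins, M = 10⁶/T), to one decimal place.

M = 10⁶ / 8803 = 113.598 → 113.6 mireds.

113.6 mireds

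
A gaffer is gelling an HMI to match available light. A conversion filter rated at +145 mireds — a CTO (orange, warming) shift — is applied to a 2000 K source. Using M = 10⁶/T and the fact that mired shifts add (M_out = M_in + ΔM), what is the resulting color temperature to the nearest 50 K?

1550 K

M_in = 10⁶/2000 = 500.00 mireds.
M_out = 500.00 + (+145) = 645.00 mireds.
T_out = 10⁶/645.00 = 1550.4 K → 1550 K.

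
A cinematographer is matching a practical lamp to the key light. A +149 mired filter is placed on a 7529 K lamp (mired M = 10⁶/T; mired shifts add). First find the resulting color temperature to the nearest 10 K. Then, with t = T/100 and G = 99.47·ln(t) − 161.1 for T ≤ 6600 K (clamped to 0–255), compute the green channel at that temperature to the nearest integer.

M_in = 10⁶/7529 = 132.82; M_out = 132.82 + (+149) = 281.82.
T_out = 10⁶/281.82 = 3548.4 K → 3550 K; t = 35.5.
G = 99.47·ln 35.5 − 161.1 = 99.47·3.5695 − 161.1 = 193.961.
Rounded: 194.

194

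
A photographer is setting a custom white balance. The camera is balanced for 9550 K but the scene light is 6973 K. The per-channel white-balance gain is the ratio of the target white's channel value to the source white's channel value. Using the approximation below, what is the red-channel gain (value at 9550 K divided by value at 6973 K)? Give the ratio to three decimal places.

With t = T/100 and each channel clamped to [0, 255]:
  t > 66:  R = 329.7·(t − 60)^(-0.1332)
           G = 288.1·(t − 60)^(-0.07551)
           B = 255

0.842

At 6973 K (t = 69.73):
  R = 329.7·(69.73 − 60)^(-0.1332) = 329.7·9.73^(-0.1332) = 329.7·0.73856 = 243.502.
At 9550 K (t = 95.5):
  R = 329.7·(95.5 − 60)^(-0.1332) = 329.7·35.5^(-0.1332) = 329.7·0.62160 = 204.941.
Gain = 204.941 / 243.502 = 0.8416 → 0.842.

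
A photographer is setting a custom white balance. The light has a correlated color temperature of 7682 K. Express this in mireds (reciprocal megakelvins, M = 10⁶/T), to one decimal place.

130.2 mireds

M = 10⁶ / 7682 = 130.174 → 130.2 mireds.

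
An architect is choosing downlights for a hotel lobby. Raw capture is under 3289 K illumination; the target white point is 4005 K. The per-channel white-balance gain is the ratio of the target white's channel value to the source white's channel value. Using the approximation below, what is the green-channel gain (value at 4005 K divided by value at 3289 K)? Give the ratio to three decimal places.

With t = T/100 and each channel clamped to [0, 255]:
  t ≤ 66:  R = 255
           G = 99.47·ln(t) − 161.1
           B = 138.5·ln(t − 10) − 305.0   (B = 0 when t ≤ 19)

At 3289 K (t = 32.89):
  G = 99.47·ln 32.89 − 161.1 = 99.47·3.4932 − 161.1 = 186.365.
At 4005 K (t = 40.05):
  G = 99.47·ln 40.05 − 161.1 = 99.47·3.6901 − 161.1 = 205.957.
Gain = 205.957 / 186.365 = 1.1051 → 1.105.

1.105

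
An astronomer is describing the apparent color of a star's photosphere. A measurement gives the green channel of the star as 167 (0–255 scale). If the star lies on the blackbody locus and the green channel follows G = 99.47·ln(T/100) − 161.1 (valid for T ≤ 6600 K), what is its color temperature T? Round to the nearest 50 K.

ln t = (167 + 161.1) / 99.47 = 3.2985.
t = e^3.2985 = 27.072.
T = 100·t = 2707 K → 2700 K to the nearest 50 K.

2700 K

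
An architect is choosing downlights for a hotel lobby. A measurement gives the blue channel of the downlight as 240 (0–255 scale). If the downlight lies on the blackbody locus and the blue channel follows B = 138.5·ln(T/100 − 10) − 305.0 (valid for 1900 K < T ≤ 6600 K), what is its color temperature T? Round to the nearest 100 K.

6100 K

ln(t − 10) = (240 + 305.0) / 138.5 = 3.9350.
t − 10 = e^3.9350 = 51.163, so t = 61.163.
T = 100·t = 6116 K → 6100 K to the nearest 100 K.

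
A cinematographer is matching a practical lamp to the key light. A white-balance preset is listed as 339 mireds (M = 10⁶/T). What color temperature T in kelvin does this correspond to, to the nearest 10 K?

T = 10⁶ / 339 = 2949.85 K → 2950 K.

2950 K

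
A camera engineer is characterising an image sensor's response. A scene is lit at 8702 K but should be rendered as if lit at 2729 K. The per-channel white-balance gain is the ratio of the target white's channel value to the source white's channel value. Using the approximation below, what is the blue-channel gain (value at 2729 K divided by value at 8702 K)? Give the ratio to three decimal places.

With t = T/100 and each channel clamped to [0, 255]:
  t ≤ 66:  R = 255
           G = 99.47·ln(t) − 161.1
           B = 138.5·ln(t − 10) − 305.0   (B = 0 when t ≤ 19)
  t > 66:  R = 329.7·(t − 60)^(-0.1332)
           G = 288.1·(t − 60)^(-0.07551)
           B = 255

0.352

At 8702 K (t = 87.02):
  B = 255 by definition for t > 66.
At 2729 K (t = 27.29):
  B = 138.5·ln(27.29 − 10) − 305.0 = 138.5·ln 17.29 − 305.0 = 138.5·2.8501 − 305.0 = 89.743.
Gain = 89.743 / 255.000 = 0.3519 → 0.352.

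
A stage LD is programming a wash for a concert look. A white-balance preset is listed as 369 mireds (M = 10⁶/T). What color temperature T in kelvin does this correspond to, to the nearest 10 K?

T = 10⁶ / 369 = 2710.03 K → 2710 K.

2710 K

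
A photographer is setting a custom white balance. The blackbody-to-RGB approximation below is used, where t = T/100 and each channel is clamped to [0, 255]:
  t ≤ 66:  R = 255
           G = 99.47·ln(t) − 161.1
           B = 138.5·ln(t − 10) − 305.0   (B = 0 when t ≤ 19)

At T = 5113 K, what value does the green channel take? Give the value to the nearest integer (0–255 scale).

t = 5113/100 = 51.13; the t ≤ 66 branch applies.
G = 99.47·ln 51.13 − 161.1 = 99.47·3.9344 − 161.1 = 230.252.
Rounded: 230.

230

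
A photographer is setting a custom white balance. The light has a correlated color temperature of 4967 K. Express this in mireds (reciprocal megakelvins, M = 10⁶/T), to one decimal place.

M = 10⁶ / 4967 = 201.329 → 201.3 mireds.

201.3 mireds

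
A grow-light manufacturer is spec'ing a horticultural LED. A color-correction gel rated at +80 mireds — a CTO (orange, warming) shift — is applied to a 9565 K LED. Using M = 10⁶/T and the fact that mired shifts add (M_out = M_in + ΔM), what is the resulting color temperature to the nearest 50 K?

5400 K

M_in = 10⁶/9565 = 104.55 mireds.
M_out = 104.55 + (+80) = 184.55 mireds.
T_out = 10⁶/184.55 = 5418.6 K → 5400 K.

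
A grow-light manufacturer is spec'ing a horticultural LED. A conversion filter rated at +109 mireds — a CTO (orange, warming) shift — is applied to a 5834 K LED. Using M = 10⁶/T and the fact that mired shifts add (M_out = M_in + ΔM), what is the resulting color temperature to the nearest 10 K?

3570 K

M_in = 10⁶/5834 = 171.41 mireds.
M_out = 171.41 + (+109) = 280.41 mireds.
T_out = 10⁶/280.41 = 3566.2 K → 3570 K.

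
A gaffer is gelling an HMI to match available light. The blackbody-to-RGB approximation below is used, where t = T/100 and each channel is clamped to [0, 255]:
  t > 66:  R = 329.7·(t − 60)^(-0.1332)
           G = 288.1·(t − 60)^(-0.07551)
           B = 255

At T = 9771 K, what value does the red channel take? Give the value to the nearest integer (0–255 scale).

t = 9771/100 = 97.71; the t > 66 branch applies.
R = 329.7·(97.71 − 60)^(-0.1332) = 329.7·37.71^(-0.1332) = 329.7·0.61662 = 203.299.
Rounded: 203.

203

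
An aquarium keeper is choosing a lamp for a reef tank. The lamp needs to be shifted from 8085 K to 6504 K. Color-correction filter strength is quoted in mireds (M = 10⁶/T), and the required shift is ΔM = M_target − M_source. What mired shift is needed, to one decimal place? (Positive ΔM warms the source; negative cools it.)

+30.1 mireds

M_source = 10⁶/8085 = 123.686; M_target = 10⁶/6504 = 153.752.
ΔM = 153.752 − 123.686 = 30.066 → +30.1 mireds, a warming shift.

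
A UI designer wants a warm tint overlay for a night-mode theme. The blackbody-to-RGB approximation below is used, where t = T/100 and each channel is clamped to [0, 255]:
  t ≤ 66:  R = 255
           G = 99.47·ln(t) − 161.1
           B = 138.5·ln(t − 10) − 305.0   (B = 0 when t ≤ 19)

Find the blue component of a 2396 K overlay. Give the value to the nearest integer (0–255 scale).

t = 2396/100 = 23.96; the t ≤ 66 branch applies.
B = 138.5·ln(23.96 − 10) − 305.0 = 138.5·ln 13.96 − 305.0 = 138.5·2.6362 − 305.0 = 60.113.
Rounded: 60.

60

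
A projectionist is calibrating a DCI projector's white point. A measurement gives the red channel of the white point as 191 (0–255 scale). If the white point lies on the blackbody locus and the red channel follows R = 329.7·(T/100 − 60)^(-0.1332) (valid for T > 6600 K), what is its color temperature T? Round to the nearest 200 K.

(t − 60)^(-0.1332) = 191/329.7 = 0.57931.
t − 60 = 0.57931^(1/-0.1332) = 0.57931^(-7.508) = 60.245, so t = 120.245.
T = 100·t = 12025 K → 12000 K to the nearest 200 K.

12000 K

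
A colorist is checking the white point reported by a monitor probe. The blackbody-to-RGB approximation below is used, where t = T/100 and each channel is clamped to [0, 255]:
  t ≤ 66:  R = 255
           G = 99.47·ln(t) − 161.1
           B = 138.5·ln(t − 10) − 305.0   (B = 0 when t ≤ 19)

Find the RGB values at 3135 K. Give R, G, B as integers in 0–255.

t = 3135/100 = 31.35; the t ≤ 66 branch applies.
R = 255 by definition for t ≤ 66.
G = 99.47·ln 31.35 − 161.1 = 99.47·3.4452 − 161.1 = 181.595.
B = 138.5·ln(31.35 − 10) − 305.0 = 138.5·ln 21.35 − 305.0 = 138.5·3.0611 − 305.0 = 118.956.
Rounded: (255, 182, 119).

R=255, G=182, B=119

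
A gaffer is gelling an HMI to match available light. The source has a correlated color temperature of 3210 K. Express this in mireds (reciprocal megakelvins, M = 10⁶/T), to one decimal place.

M = 10⁶ / 3210 = 311.526 → 311.5 mireds.

311.5 mireds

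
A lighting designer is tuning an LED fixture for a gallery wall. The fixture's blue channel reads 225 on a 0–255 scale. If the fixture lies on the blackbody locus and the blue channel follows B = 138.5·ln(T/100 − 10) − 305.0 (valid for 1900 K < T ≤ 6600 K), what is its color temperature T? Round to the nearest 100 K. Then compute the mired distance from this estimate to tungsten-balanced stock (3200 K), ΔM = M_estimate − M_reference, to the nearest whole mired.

-134 mireds

ln(t − 10) = (225 + 305.0) / 138.5 = 3.8267.
t − 10 = e^3.8267 = 45.911, so t = 55.911.
T = 100·t = 5591 K → 5600 K to the nearest 100 K.
M_estimate = 10⁶/5600 = 178.57; M_reference = 10⁶/3200 = 312.50.
ΔM = 178.57 − 312.50 = -133.93 → -134 mireds.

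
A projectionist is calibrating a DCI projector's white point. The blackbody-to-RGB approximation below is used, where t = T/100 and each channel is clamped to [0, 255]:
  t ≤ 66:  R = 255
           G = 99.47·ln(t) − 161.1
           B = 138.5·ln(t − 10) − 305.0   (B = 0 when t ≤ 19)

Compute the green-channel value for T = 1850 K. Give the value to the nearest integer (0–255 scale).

129

t = 1850/100 = 18.5; the t ≤ 66 branch applies.
G = 99.47·ln 18.5 − 161.1 = 99.47·2.9178 − 161.1 = 129.131.
Rounded: 129.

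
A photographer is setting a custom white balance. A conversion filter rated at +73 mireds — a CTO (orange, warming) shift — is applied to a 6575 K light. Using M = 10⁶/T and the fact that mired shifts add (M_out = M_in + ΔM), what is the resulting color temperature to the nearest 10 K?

4440 K

M_in = 10⁶/6575 = 152.09 mireds.
M_out = 152.09 + (+73) = 225.09 mireds.
T_out = 10⁶/225.09 = 4442.6 K → 4440 K.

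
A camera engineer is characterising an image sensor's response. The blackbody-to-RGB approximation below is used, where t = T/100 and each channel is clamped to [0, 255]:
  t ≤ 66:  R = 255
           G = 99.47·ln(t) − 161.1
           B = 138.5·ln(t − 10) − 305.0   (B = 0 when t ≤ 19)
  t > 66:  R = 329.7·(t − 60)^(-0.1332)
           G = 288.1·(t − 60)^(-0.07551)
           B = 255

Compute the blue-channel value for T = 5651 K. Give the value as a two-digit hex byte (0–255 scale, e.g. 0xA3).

t = 5651/100 = 56.51; the t ≤ 66 branch applies.
B = 138.5·ln(56.51 − 10) − 305.0 = 138.5·ln 46.51 − 305.0 = 138.5·3.8397 − 305.0 = 226.794.
Rounded: 227; in hex, 0xE3.

0xE3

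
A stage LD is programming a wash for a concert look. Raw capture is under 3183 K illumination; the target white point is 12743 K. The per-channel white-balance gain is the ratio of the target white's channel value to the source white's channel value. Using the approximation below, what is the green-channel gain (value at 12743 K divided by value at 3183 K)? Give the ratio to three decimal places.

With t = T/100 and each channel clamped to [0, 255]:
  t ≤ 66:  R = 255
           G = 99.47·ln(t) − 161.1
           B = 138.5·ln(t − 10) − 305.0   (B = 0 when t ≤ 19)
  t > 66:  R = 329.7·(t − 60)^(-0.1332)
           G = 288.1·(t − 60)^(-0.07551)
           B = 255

At 3183 K (t = 31.83):
  G = 99.47·ln 31.83 − 161.1 = 99.47·3.4604 − 161.1 = 183.107.
At 12743 K (t = 127.43):
  G = 288.1·(127.43 − 60)^(-0.07551) = 288.1·67.43^(-0.07551) = 288.1·0.72762 = 209.627.
Gain = 209.627 / 183.107 = 1.1448 → 1.145.

1.145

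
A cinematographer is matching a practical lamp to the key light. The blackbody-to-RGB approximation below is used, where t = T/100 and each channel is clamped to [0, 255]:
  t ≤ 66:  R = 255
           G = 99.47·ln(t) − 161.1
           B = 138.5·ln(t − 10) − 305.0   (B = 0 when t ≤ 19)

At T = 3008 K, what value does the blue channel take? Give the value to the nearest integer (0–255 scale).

t = 3008/100 = 30.08; the t ≤ 66 branch applies.
B = 138.5·ln(30.08 − 10) − 305.0 = 138.5·ln 20.08 − 305.0 = 138.5·2.9997 − 305.0 = 110.462.
Rounded: 110.

110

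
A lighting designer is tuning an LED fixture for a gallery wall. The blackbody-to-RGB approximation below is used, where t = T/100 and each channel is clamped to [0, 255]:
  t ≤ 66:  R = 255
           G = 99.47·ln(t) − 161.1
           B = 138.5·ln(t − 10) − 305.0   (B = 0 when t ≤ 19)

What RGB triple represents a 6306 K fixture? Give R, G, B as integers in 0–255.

t = 6306/100 = 63.06; the t ≤ 66 branch applies.
R = 255 by definition for t ≤ 66.
G = 99.47·ln 63.06 − 161.1 = 99.47·4.1441 − 161.1 = 251.112.
B = 138.5·ln(63.06 − 10) − 305.0 = 138.5·ln 53.06 − 305.0 = 138.5·3.9714 − 305.0 = 245.042.
Rounded: (255, 251, 245).

R=255, G=251, B=245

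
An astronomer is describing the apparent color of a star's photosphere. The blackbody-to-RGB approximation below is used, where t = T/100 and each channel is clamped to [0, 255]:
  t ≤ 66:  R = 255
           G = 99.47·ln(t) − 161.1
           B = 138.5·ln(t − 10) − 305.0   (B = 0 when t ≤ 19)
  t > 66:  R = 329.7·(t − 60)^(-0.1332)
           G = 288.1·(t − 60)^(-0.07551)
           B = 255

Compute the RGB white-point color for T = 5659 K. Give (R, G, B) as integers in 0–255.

t = 5659/100 = 56.59; the t ≤ 66 branch applies.
R = 255 by definition for t ≤ 66.
G = 99.47·ln 56.59 − 161.1 = 99.47·4.0358 − 161.1 = 240.344.
B = 138.5·ln(56.59 − 10) − 305.0 = 138.5·ln 46.59 − 305.0 = 138.5·3.8414 − 305.0 = 227.032.
Rounded: (255, 240, 227).

(255, 240, 227)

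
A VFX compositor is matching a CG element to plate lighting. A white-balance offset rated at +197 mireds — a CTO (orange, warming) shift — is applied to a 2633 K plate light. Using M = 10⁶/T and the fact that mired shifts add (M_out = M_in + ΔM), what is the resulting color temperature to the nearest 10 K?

M_in = 10⁶/2633 = 379.79 mireds.
M_out = 379.79 + (+197) = 576.79 mireds.
T_out = 10⁶/576.79 = 1733.7 K → 1730 K.

1730 K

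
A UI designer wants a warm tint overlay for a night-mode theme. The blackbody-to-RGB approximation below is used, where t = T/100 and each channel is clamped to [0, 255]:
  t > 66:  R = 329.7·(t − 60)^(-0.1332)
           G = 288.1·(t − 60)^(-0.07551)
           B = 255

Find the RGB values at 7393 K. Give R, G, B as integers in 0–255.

R=232, G=236, B=255

t = 7393/100 = 73.93; the t > 66 branch applies.
R = 329.7·(73.93 − 60)^(-0.1332) = 329.7·13.93^(-0.1332) = 329.7·0.70409 = 232.137.
G = 288.1·(73.93 − 60)^(-0.07551) = 288.1·13.93^(-0.07551) = 288.1·0.81963 = 236.137.
B = 255 by definition for t > 66.
Rounded: (232, 236, 255).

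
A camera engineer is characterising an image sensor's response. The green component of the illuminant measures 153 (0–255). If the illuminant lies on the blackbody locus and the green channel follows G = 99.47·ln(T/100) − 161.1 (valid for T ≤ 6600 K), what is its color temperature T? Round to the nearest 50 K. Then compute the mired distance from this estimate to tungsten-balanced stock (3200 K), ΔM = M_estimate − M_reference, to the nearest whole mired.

ln t = (153 + 161.1) / 99.47 = 3.1577.
t = e^3.1577 = 23.517.
T = 100·t = 2352 K → 2350 K to the nearest 50 K.
M_estimate = 10⁶/2350 = 425.53; M_reference = 10⁶/3200 = 312.50.
ΔM = 425.53 − 312.50 = 113.03 → +113 mireds.

+113 mireds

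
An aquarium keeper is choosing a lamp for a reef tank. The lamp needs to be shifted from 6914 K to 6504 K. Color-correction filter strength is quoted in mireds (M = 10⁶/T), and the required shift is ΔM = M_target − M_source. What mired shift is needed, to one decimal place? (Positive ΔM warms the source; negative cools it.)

M_source = 10⁶/6914 = 144.634; M_target = 10⁶/6504 = 153.752.
ΔM = 153.752 − 144.634 = 9.117 → +9.1 mireds, a warming shift.

+9.1 mireds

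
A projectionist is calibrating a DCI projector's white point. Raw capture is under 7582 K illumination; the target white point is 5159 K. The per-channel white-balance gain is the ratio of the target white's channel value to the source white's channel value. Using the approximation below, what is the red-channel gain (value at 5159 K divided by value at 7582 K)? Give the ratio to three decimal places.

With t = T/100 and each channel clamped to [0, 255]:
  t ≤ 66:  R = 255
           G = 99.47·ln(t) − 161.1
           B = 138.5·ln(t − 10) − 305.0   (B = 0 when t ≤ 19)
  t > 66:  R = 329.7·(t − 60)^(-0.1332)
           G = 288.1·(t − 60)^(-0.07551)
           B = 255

1.117

At 7582 K (t = 75.82):
  R = 329.7·(75.82 − 60)^(-0.1332) = 329.7·15.82^(-0.1332) = 329.7·0.69225 = 228.236.
At 5159 K (t = 51.59):
  R = 255 by definition for t ≤ 66.
Gain = 255.000 / 228.236 = 1.1173 → 1.117.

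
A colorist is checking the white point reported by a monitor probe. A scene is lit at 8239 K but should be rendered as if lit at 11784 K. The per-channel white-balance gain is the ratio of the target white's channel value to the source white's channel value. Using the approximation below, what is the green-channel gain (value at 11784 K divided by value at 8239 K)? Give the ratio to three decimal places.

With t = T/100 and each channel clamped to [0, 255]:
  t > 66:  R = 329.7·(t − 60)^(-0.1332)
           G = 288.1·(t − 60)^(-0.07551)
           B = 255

0.931

At 8239 K (t = 82.39):
  G = 288.1·(82.39 − 60)^(-0.07551) = 288.1·22.39^(-0.07551) = 288.1·0.79078 = 227.825.
At 11784 K (t = 117.84):
  G = 288.1·(117.84 − 60)^(-0.07551) = 288.1·57.84^(-0.07551) = 288.1·0.73610 = 212.069.
Gain = 212.069 / 227.825 = 0.9308 → 0.931.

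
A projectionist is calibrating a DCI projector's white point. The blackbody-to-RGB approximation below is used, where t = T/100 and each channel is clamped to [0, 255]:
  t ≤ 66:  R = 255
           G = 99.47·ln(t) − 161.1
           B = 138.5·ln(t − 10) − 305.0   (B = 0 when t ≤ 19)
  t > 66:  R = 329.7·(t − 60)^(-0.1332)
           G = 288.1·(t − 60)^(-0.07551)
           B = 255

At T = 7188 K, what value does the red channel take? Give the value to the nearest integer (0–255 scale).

t = 7188/100 = 71.88; the t > 66 branch applies.
R = 329.7·(71.88 − 60)^(-0.1332) = 329.7·11.88^(-0.1332) = 329.7·0.71917 = 237.112.
Rounded: 237.

237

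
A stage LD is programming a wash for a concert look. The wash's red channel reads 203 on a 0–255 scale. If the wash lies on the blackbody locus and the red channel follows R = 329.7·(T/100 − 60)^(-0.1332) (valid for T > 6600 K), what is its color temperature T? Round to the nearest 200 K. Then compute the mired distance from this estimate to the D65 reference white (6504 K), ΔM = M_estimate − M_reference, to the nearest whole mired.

(t − 60)^(-0.1332) = 203/329.7 = 0.61571.
t − 60 = 0.61571^(1/-0.1332) = 0.61571^(-7.508) = 38.129, so t = 98.129.
T = 100·t = 9813 K → 9800 K to the nearest 200 K.
M_estimate = 10⁶/9800 = 102.04; M_reference = 10⁶/6504 = 153.75.
ΔM = 102.04 − 153.75 = -51.71 → -52 mireds.

-52 mireds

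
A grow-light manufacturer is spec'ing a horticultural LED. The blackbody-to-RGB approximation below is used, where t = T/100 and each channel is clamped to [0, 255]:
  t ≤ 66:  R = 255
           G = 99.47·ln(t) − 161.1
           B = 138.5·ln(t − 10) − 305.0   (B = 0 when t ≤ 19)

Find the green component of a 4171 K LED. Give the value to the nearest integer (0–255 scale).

210

t = 4171/100 = 41.71; the t ≤ 66 branch applies.
G = 99.47·ln 41.71 − 161.1 = 99.47·3.7307 − 161.1 = 209.997.
Rounded: 210.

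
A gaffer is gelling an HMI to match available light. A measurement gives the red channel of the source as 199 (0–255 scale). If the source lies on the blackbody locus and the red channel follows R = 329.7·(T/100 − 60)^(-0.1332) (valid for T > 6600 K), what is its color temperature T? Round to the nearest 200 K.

10400 K

(t − 60)^(-0.1332) = 199/329.7 = 0.60358.
t − 60 = 0.60358^(1/-0.1332) = 0.60358^(-7.508) = 44.273, so t = 104.273.
T = 100·t = 10427 K → 10400 K to the nearest 200 K.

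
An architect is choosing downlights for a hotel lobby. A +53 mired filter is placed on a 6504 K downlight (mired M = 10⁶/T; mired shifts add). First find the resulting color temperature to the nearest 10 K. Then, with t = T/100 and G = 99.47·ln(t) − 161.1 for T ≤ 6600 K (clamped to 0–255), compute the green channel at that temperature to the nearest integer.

225

M_in = 10⁶/6504 = 153.75; M_out = 153.75 + (+53) = 206.75.
T_out = 10⁶/206.75 = 4836.7 K → 4840 K; t = 48.4.
G = 99.47·ln 48.4 − 161.1 = 99.47·3.8795 − 161.1 = 224.794.
Rounded: 225.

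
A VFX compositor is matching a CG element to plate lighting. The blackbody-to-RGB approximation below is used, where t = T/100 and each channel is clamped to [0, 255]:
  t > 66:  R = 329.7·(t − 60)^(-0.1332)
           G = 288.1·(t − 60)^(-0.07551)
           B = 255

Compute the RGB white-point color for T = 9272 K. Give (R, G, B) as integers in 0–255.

(207, 221, 255)

t = 9272/100 = 92.72; the t > 66 branch applies.
R = 329.7·(92.72 − 60)^(-0.1332) = 329.7·32.72^(-0.1332) = 329.7·0.62839 = 207.179.
G = 288.1·(92.72 − 60)^(-0.07551) = 288.1·32.72^(-0.07551) = 288.1·0.76845 = 221.391.
B = 255 by definition for t > 66.
Rounded: (207, 221, 255).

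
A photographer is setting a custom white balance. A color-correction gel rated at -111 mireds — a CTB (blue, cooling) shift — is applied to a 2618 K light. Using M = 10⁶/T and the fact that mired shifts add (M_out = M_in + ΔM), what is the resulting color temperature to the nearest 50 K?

3700 K

M_in = 10⁶/2618 = 381.97 mireds.
M_out = 381.97 + (-111) = 270.97 mireds.
T_out = 10⁶/270.97 = 3690.4 K → 3700 K.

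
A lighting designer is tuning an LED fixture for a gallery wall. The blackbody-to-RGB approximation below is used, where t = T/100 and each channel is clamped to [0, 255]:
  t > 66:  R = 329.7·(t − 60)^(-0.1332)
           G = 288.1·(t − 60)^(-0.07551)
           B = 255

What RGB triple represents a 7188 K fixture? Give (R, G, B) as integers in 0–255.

t = 7188/100 = 71.88; the t > 66 branch applies.
R = 329.7·(71.88 − 60)^(-0.1332) = 329.7·11.88^(-0.1332) = 329.7·0.71917 = 237.112.
G = 288.1·(71.88 − 60)^(-0.07551) = 288.1·11.88^(-0.07551) = 288.1·0.82955 = 238.992.
B = 255 by definition for t > 66.
Rounded: (237, 239, 255).

(237, 239, 255)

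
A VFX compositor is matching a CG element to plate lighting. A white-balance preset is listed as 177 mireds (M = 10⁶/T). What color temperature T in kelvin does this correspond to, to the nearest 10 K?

5650 K

T = 10⁶ / 177 = 5649.72 K → 5650 K.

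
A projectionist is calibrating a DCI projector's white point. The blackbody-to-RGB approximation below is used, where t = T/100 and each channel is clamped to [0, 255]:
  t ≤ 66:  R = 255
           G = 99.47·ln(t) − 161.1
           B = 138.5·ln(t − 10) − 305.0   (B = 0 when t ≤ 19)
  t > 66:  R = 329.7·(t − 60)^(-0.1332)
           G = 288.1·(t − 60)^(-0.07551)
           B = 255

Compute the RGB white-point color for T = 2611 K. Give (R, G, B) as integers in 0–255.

(255, 163, 80)

t = 2611/100 = 26.11; the t ≤ 66 branch applies.
R = 255 by definition for t ≤ 66.
G = 99.47·ln 26.11 − 161.1 = 99.47·3.2623 − 161.1 = 163.403.
B = 138.5·ln(26.11 − 10) − 305.0 = 138.5·ln 16.11 − 305.0 = 138.5·2.7794 − 305.0 = 79.952.
Rounded: (255, 163, 80).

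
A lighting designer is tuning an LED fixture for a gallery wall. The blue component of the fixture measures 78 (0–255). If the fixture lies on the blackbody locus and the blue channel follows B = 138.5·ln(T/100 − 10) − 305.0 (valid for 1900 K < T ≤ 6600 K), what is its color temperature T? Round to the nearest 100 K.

2600 K

ln(t − 10) = (78 + 305.0) / 138.5 = 2.7653.
t − 10 = e^2.7653 = 15.884, so t = 25.884.
T = 100·t = 2588 K → 2600 K to the nearest 100 K.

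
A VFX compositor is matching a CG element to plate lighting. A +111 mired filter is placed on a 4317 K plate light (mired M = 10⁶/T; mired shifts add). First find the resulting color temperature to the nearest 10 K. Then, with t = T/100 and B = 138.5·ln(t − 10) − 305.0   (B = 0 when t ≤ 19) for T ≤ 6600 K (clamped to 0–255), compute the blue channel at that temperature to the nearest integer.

M_in = 10⁶/4317 = 231.64; M_out = 231.64 + (+111) = 342.64.
T_out = 10⁶/342.64 = 2918.5 K → 2920 K; t = 29.2.
B = 138.5·ln(29.2 − 10) − 305.0 = 138.5·ln 19.2 − 305.0 = 138.5·2.9549 − 305.0 = 104.255.
Rounded: 104.

104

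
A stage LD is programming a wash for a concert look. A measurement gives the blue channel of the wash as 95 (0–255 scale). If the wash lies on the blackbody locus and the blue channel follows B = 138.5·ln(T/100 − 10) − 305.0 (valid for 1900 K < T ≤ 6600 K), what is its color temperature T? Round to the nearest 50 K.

ln(t − 10) = (95 + 305.0) / 138.5 = 2.8881.
t − 10 = e^2.8881 = 17.959, so t = 27.959.
T = 100·t = 2796 K → 2800 K to the nearest 50 K.

2800 K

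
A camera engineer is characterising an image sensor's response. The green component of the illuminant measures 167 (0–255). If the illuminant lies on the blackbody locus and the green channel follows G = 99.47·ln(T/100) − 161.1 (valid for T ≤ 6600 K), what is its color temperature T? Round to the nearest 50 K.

ln t = (167 + 161.1) / 99.47 = 3.2985.
t = e^3.2985 = 27.072.
T = 100·t = 2707 K → 2700 K to the nearest 50 K.

2700 K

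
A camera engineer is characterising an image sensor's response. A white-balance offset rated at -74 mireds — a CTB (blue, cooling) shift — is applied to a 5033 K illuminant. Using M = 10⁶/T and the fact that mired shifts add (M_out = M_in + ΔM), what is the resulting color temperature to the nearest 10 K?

M_in = 10⁶/5033 = 198.69 mireds.
M_out = 198.69 + (-74) = 124.69 mireds.
T_out = 10⁶/124.69 = 8020.0 K → 8020 K.

8020 K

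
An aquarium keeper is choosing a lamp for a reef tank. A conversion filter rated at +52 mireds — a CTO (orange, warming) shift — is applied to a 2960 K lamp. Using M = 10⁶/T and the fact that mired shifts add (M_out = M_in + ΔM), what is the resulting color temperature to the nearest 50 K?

2550 K

M_in = 10⁶/2960 = 337.84 mireds.
M_out = 337.84 + (+52) = 389.84 mireds.
T_out = 10⁶/389.84 = 2565.2 K → 2550 K.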